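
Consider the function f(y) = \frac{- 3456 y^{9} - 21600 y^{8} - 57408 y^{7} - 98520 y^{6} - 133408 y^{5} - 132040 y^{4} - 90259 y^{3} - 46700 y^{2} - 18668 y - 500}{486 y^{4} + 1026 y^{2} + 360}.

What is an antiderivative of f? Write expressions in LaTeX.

A first test for any F(y): its y-derivative must equal f(y) identically.
Check: d/dy[- \frac{32 y^{6}}{27} - \frac{80 y^{5}}{9} - \frac{232 y^{4}}{9} - \frac{980 y^{3}}{27} - \frac{232 y^{2}}{9} - \frac{80 y}{9} - \frac{\log{\left(\frac{3 y^{2}}{2} + \frac{5}{2} \right)}}{4} + 5 \operatorname{atan}{\left(\frac{3 y}{2} \right)}] = \frac{- 3456 y^{9} - 21600 y^{8} - 57408 y^{7} - 98520 y^{6} - 133408 y^{5} - 132040 y^{4} - 90259 y^{3} - 46700 y^{2} - 18668 y - 500}{486 y^{4} + 1026 y^{2} + 360} = f(y).

An antiderivative is F(y) = - \frac{32 y^{6}}{27} - \frac{80 y^{5}}{9} - \frac{232 y^{4}}{9} - \frac{980 y^{3}}{27} - \frac{232 y^{2}}{9} - \frac{80 y}{9} - \frac{\log{\left(\frac{3 y^{2}}{2} + \frac{5}{2} \right)}}{4} + 5 \operatorname{atan}{\left(\frac{3 y}{2} \right)}.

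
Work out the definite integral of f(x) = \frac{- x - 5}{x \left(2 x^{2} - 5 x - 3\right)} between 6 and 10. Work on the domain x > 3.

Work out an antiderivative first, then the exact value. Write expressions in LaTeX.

The denominator factors as x \left(x - 3\right) \left(2 x + 1\right); partial fractions split f into directly integrable pieces: - \frac{18}{7 \left(2 x + 1\right)} - \frac{8}{21 \left(x - 3\right)} + \frac{5}{3 x}.
F(x) = - \frac{- 35 \log{\left(x \right)} + 8 \log{\left(x - 3 \right)} + 27 \log{\left(x + \frac{1}{2} \right)}}{21} is an antiderivative of f.
Check: d/dx[- \frac{- 35 \log{\left(x \right)} + 8 \log{\left(x - 3 \right)} + 27 \log{\left(x + \frac{1}{2} \right)}}{21}] = \frac{- x - 5}{2 x^{3} - 5 x^{2} - 3 x}, which equals f(x).
F(10) = - \frac{9 \log{\left(\frac{21}{2} \right)}}{7} - \frac{8 \log{\left(7 \right)}}{21} + \frac{5 \log{\left(10 \right)}}{3}; F(6) = - \frac{9 \log{\left(\frac{13}{2} \right)}}{7} - \frac{8 \log{\left(3 \right)}}{21} + \frac{5 \log{\left(6 \right)}}{3}.
Integral = F(10) - F(6) = - \frac{9 \log{\left(\frac{21}{2} \right)}}{7} - \frac{5 \log{\left(6 \right)}}{3} - \frac{8 \log{\left(7 \right)}}{21} + \frac{8 \log{\left(3 \right)}}{21} + \frac{9 \log{\left(\frac{13}{2} \right)}}{7} + \frac{5 \log{\left(10 \right)}}{3}.

Antiderivative: F(x) = - \frac{- 35 \log{\left(x \right)} + 8 \log{\left(x - 3 \right)} + 27 \log{\left(x + \frac{1}{2} \right)}}{21}; value = - \frac{9 \log{\left(\frac{21}{2} \right)}}{7} - \frac{5 \log{\left(6 \right)}}{3} - \frac{8 \log{\left(7 \right)}}{21} + \frac{8 \log{\left(3 \right)}}{21} + \frac{9 \log{\left(\frac{13}{2} \right)}}{7} + \frac{5 \log{\left(10 \right)}}{3}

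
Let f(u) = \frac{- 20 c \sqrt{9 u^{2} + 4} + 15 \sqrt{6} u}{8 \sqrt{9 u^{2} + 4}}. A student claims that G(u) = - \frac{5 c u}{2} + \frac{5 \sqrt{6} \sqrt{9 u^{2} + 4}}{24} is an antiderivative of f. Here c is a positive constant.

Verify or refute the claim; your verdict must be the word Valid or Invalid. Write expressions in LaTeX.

Valid - differentiating G returns exactly f.

d/du[G] = \frac{- 20 c \sqrt{9 u^{2} + 4} + 15 \sqrt{6} u}{8 \sqrt{9 u^{2} + 4}}
This equals f(u) exactly, so the claim holds.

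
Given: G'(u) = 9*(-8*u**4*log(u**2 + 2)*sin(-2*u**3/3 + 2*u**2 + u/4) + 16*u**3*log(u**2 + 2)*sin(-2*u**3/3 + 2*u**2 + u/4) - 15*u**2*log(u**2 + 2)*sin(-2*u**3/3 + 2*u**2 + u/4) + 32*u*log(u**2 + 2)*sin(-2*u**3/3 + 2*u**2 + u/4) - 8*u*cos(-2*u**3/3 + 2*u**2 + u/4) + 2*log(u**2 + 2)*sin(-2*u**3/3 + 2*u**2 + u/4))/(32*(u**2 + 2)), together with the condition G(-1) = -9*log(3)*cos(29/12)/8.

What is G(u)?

G'(u) has the shape v'r + vr' for v = -9*cos(-2*u**3/3 + 2*u**2 + u/4)/8 and r = log(u**2 + 2) — it is the derivative of the product v*r.
A general antiderivative is -9*log(u**2 + 2)*cos(-2*u**3/3 + 2*u**2 + u/4)/8 + C.
The condition gives C = -9*log(3)*cos(29/12)/8 - (-9*log(3)*cos(29/12)/8) = 0.
So G(u) = -9*log(u**2 + 2)*cos(-2*u**3/3 + 2*u**2 + u/4)/8.
Check: d/du[-9*log(u**2 + 2)*cos(-2*u**3/3 + 2*u**2 + u/4)/8] = (-72*u**4*log(u**2 + 2)*sin(-2*u**3/3 + 2*u**2 + u/4) + 144*u**3*log(u**2 + 2)*sin(-2*u**3/3 + 2*u**2 + u/4) - 135*u**2*log(u**2 + 2)*sin(-2*u**3/3 + 2*u**2 + u/4) + 288*u*log(u**2 + 2)*sin(-2*u**3/3 + 2*u**2 + u/4) - 72*u*cos(-2*u**3/3 + 2*u**2 + u/4) + 18*log(u**2 + 2)*sin(-2*u**3/3 + 2*u**2 + u/4))/(32*u**2 + 64), which equals G'(u).

G(u) = -9*log(u**2 + 2)*cos(-2*u**3/3 + 2*u**2 + u/4)/8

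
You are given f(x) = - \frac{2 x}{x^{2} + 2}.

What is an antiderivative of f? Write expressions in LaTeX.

An antiderivative is F(x) = - \log{\left(x^{2} + 2 \right)}.

The substitution u = x^{2} + 2 works: f is exactly (dF/du)*(du/dx) for that inner function.
Check: d/dx[- \log{\left(x^{2} + 2 \right)}] = - \frac{2 x}{x^{2} + 2} = f(x).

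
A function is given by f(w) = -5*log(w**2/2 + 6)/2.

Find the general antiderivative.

Check any antiderivative F(w) by computing F'(w) and comparing it with f(w).
Check: d/dw[-5*(w*log(w**2/2 + 6) - 2*w + 4*sqrt(3)*atan(sqrt(3)*w/6))/2] = -5*log(w**2/2 + 6)/2 = f(w).

F(w) = -5*(w*log(w**2/2 + 6) - 2*w + 4*sqrt(3)*atan(sqrt(3)*w/6))/2 + C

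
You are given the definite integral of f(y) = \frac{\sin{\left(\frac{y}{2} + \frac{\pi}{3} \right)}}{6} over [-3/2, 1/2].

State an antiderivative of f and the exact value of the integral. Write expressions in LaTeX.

A first test for any F(y): its y-derivative must equal f(y) identically.
F(y) = - \frac{\cos{\left(\frac{y}{2} + \frac{\pi}{3} \right)}}{3} is an antiderivative of f.
Check: d/dy[- \frac{\cos{\left(\frac{y}{2} + \frac{\pi}{3} \right)}}{3}] = \frac{\sin{\left(\frac{y}{2} + \frac{\pi}{3} \right)}}{6} = f(y).
F(1/2) = - \frac{\cos{\left(\frac{1}{4} + \frac{\pi}{3} \right)}}{3}; F(-3/2) = - \frac{\sin{\left(\frac{\pi}{6} + \frac{3}{4} \right)}}{3}.
Integral = F(1/2) - F(-3/2) = - \frac{\cos{\left(\frac{1}{4} + \frac{\pi}{3} \right)}}{3} + \frac{\sin{\left(\frac{\pi}{6} + \frac{3}{4} \right)}}{3}.

Antiderivative: F(y) = - \frac{\cos{\left(\frac{y}{2} + \frac{\pi}{3} \right)}}{3}; value = - \frac{\cos{\left(\frac{1}{4} + \frac{\pi}{3} \right)}}{3} + \frac{\sin{\left(\frac{\pi}{6} + \frac{3}{4} \right)}}{3}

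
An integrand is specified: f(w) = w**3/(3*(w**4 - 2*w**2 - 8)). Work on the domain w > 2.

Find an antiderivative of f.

An antiderivative is F(w) = log(w**2 - 4)/9 + log(w**2 + 2)/18.

The denominator factors as 3*(w - 2)*(w + 2)*(w**2 + 2); partial fractions split f into directly integrable pieces: w/(9*(w**2 + 2)) + 1/(9*(w + 2)) + 1/(9*(w - 2)).
Check: d/dw[log(w**2 - 4)/9 + log(w**2 + 2)/18] = w**3/(3*w**4 - 6*w**2 - 24), which equals f(w).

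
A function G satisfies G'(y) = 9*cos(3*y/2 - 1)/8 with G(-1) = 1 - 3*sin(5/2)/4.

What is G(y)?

The proposed G(y) is checked by its d/dy: the result must match the given G'(y).
A general antiderivative is 3*sin(3*y/2 - 1)/4 + C.
The condition gives C = 1 - 3*sin(5/2)/4 - (-3*sin(5/2)/4) = 1.
So G(y) = 3*sin(3*y/2 - 1)/4 + 1.
Check: d/dy[3*sin(3*y/2 - 1)/4 + 1] = 9*cos(3*y/2 - 1)/8 = G'(y).

G(y) = 3*sin(3*y/2 - 1)/4 + 1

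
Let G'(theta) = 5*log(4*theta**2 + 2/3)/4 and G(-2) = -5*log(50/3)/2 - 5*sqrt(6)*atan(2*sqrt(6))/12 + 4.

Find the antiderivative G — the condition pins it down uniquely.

G(theta) = (15*theta*log(4*theta**2 + 2/3) - 30*theta + 5*sqrt(6)*atan(sqrt(6)*theta) - 12)/12

A first test for any G(theta): its theta-derivative must equal the given G'(theta).
A general antiderivative is 5*theta*log(4*theta**2 + 2/3)/4 - 5*theta/2 + 5*sqrt(6)*atan(sqrt(6)*theta)/12 + C.
The condition gives C = -5*log(50/3)/2 - 5*sqrt(6)*atan(2*sqrt(6))/12 + 4 - (-5*log(50/3)/2 - 5*sqrt(6)*atan(2*sqrt(6))/12 + 5) = -1.
So G(theta) = (15*theta*log(4*theta**2 + 2/3) - 30*theta + 5*sqrt(6)*atan(sqrt(6)*theta) - 12)/12.
Check: d/dtheta[(15*theta*log(4*theta**2 + 2/3) - 30*theta + 5*sqrt(6)*atan(sqrt(6)*theta) - 12)/12] = 5*log(2*theta**2 + 1/3)/4 + 5*log(2)/4, which equals G'(theta).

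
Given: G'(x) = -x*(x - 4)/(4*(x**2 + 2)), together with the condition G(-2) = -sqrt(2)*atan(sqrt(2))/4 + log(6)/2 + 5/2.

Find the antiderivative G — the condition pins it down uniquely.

A candidate passes only if d/dx[G] lands on the given G'(x) exactly.
A general antiderivative is -x/4 + log(x**2 + 2)/2 + sqrt(2)*atan(sqrt(2)*x/2)/4 + C.
The condition gives C = -sqrt(2)*atan(sqrt(2))/4 + log(6)/2 + 5/2 - (-sqrt(2)*atan(sqrt(2))/4 + 1/2 + log(6)/2) = 2.
So G(x) = -(x - 2*log(x**2 + 2) - sqrt(2)*atan(sqrt(2)*x/2) - 8)/4.
Check: d/dx[-(x - 2*log(x**2 + 2) - sqrt(2)*atan(sqrt(2)*x/2) - 8)/4] = (-x**2 + 4*x)/(4*x**2 + 8), which equals G'(x).

G(x) = -(x - 2*log(x**2 + 2) - sqrt(2)*atan(sqrt(2)*x/2) - 8)/4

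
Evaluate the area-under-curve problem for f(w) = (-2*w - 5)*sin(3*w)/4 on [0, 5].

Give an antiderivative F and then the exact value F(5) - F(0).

Antiderivative: F(w) = w*cos(3*w)/6 - sin(3*w)/18 + 5*cos(3*w)/12; value = 5*cos(15)/4 - 5/12 - sin(15)/18

Recover f(w) by differentiating a candidate F(w); any mismatch rules it out.
F(w) = w*cos(3*w)/6 - sin(3*w)/18 + 5*cos(3*w)/12 is an antiderivative of f.
Check: d/dw[w*cos(3*w)/6 - sin(3*w)/18 + 5*cos(3*w)/12] = -w*sin(3*w)/2 - 5*sin(3*w)/4, which equals f(w).
F(5) = 5*cos(15)/4 - sin(15)/18; F(0) = 5/12.
Integral = F(5) - F(0) = 5*cos(15)/4 - 5/12 - sin(15)/18.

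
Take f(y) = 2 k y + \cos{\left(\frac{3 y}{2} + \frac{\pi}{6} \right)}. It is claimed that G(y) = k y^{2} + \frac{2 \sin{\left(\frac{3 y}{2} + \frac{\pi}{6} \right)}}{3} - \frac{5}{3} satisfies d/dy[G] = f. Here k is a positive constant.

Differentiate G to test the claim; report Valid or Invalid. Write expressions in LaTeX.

Valid. The derivative of G reproduces f.

d/dy[G] = 2 k y + \cos{\left(\frac{3 y}{2} + \frac{\pi}{6} \right)}
This equals f(y) exactly, so the claim holds.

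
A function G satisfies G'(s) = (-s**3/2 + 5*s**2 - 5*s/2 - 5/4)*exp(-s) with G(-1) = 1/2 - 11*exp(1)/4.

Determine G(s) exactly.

G(s) = (2*s**3 - 14*s**2 - 18*s + 2*exp(s) - 13)*exp(-s)/4

G'(s) has the shape u'v + uv' for u = s**3/2 - 7*s**2/2 - 9*s/2 - 13/4 and v = exp(-s) — it is the derivative of the product u*v.
A general antiderivative is (2*s**3 - 14*s**2 - 18*s - 13)*exp(-s)/4 + C.
The condition gives C = 1/2 - 11*exp(1)/4 - (-11*exp(1)/4) = 1/2.
So G(s) = (2*s**3 - 14*s**2 - 18*s + 2*exp(s) - 13)*exp(-s)/4.
Check: d/ds[(2*s**3 - 14*s**2 - 18*s + 2*exp(s) - 13)*exp(-s)/4] = (-2*s**3 + 20*s**2 - 10*s - 5)*exp(-s)/4, which equals G'(s).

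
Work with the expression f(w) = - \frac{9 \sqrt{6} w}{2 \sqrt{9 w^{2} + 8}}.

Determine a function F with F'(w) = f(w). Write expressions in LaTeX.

The substitution u = \frac{3 w^{2}}{2} + \frac{4}{3} works: f is exactly (dF/du)*(du/dw) for that inner function.
Check: d/dw[- 3 \sqrt{\frac{3 w^{2}}{2} + \frac{4}{3}}] = - \frac{9 \sqrt{6} w}{2 \sqrt{9 w^{2} + 8}} = f(w).

An antiderivative is F(w) = - 3 \sqrt{\frac{3 w^{2}}{2} + \frac{4}{3}}.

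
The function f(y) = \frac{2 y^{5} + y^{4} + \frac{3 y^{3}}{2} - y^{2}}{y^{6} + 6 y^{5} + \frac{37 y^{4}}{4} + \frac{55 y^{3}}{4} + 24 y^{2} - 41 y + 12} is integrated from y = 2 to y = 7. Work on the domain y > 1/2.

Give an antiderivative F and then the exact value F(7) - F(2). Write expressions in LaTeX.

Antiderivative: F(y) = \frac{20624 \log{\left(y - \frac{1}{2} \right)}}{1147041} - \frac{1818 \log{\left(y + 3 \right)}}{637} + \frac{1904 \log{\left(y + 4 \right)}}{405} + \frac{1266 \log{\left(y^{2} + 4 \right)}}{18785} - \frac{7204 \operatorname{atan}{\left(\frac{y}{2} \right)}}{18785} - \frac{2}{2142 y - 1071}; value = - \frac{1904 \log{\left(6 \right)}}{405} - \frac{1818 \log{\left(10 \right)}}{637} - \frac{7204 \operatorname{atan}{\left(\frac{7}{2} \right)}}{18785} - \frac{1266 \log{\left(8 \right)}}{18785} - \frac{20624 \log{\left(\frac{3}{2} \right)}}{1147041} + \frac{20}{41769} + \frac{20624 \log{\left(\frac{13}{2} \right)}}{1147041} + \frac{1266 \log{\left(53 \right)}}{18785} + \frac{1801 \pi}{18785} + \frac{1818 \log{\left(5 \right)}}{637} + \frac{1904 \log{\left(11 \right)}}{405}

Factor the denominator (\left(y + 3\right) \left(y + 4\right) \left(2 y - 1\right)^{2} \left(y^{2} + 4\right)) and decompose: f = \frac{4 \left(633 y - 3602\right)}{18785 \left(y^{2} + 4\right)} + \frac{41248}{1147041 \left(2 y - 1\right)} + \frac{4}{1071 \left(2 y - 1\right)^{2}} + \frac{1904}{405 \left(y + 4\right)} - \frac{1818}{637 \left(y + 3\right)}; each piece integrates to a log, atan, or power term.
F(y) = \frac{20624 \log{\left(y - \frac{1}{2} \right)}}{1147041} - \frac{1818 \log{\left(y + 3 \right)}}{637} + \frac{1904 \log{\left(y + 4 \right)}}{405} + \frac{1266 \log{\left(y^{2} + 4 \right)}}{18785} - \frac{7204 \operatorname{atan}{\left(\frac{y}{2} \right)}}{18785} - \frac{2}{2142 y - 1071} is an antiderivative of f.
Check: d/dy[\frac{20624 \log{\left(y - \frac{1}{2} \right)}}{1147041} - \frac{1818 \log{\left(y + 3 \right)}}{637} + \frac{1904 \log{\left(y + 4 \right)}}{405} + \frac{1266 \log{\left(y^{2} + 4 \right)}}{18785} - \frac{7204 \operatorname{atan}{\left(\frac{y}{2} \right)}}{18785} - \frac{2}{2142 y - 1071}] = \frac{8 y^{5} + 4 y^{4} + 6 y^{3} - 4 y^{2}}{4 y^{6} + 24 y^{5} + 37 y^{4} + 55 y^{3} + 96 y^{2} - 164 y + 48}, which equals f(y).
F(7) = - \frac{1818 \log{\left(10 \right)}}{637} - \frac{7204 \operatorname{atan}{\left(\frac{7}{2} \right)}}{18785} - \frac{2}{13923} + \frac{20624 \log{\left(\frac{13}{2} \right)}}{1147041} + \frac{1266 \log{\left(53 \right)}}{18785} + \frac{1904 \log{\left(11 \right)}}{405}; F(2) = - \frac{1818 \log{\left(5 \right)}}{637} - \frac{1801 \pi}{18785} - \frac{2}{3213} + \frac{20624 \log{\left(\frac{3}{2} \right)}}{1147041} + \frac{1266 \log{\left(8 \right)}}{18785} + \frac{1904 \log{\left(6 \right)}}{405}.
Integral = F(7) - F(2) = - \frac{1904 \log{\left(6 \right)}}{405} - \frac{1818 \log{\left(10 \right)}}{637} - \frac{7204 \operatorname{atan}{\left(\frac{7}{2} \right)}}{18785} - \frac{1266 \log{\left(8 \right)}}{18785} - \frac{20624 \log{\left(\frac{3}{2} \right)}}{1147041} + \frac{20}{41769} + \frac{20624 \log{\left(\frac{13}{2} \right)}}{1147041} + \frac{1266 \log{\left(53 \right)}}{18785} + \frac{1801 \pi}{18785} + \frac{1818 \log{\left(5 \right)}}{637} + \frac{1904 \log{\left(11 \right)}}{405}.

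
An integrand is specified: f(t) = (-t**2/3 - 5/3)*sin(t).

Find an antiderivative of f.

Any candidate F(t) must reproduce f(t) exactly when differentiated.
Check: d/dt[(t**2*cos(t) - 2*t*sin(t) + 3*cos(t))/3] = -t**2*sin(t)/3 - 5*sin(t)/3, which equals f(t).

An antiderivative is F(t) = (t**2*cos(t) - 2*t*sin(t) + 3*cos(t))/3.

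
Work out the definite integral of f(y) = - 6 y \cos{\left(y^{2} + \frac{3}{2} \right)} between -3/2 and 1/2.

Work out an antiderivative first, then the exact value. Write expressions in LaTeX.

The substitution u = y^{2} + \frac{3}{2} works: f is exactly (dF/du)*(du/dy) for that inner function.
F(y) = - 3 \sin{\left(y^{2} + \frac{3}{2} \right)} is an antiderivative of f.
Check: d/dy[- 3 \sin{\left(y^{2} + \frac{3}{2} \right)}] = - 6 y \cos{\left(y^{2} + \frac{3}{2} \right)} = f(y).
F(1/2) = - 3 \sin{\left(\frac{7}{4} \right)}; F(-3/2) = - 3 \sin{\left(\frac{15}{4} \right)}.
Integral = F(1/2) - F(-3/2) = - 3 \sin{\left(\frac{7}{4} \right)} + 3 \sin{\left(\frac{15}{4} \right)}.

Antiderivative: F(y) = - 3 \sin{\left(y^{2} + \frac{3}{2} \right)}; value = - 3 \sin{\left(\frac{7}{4} \right)} + 3 \sin{\left(\frac{15}{4} \right)}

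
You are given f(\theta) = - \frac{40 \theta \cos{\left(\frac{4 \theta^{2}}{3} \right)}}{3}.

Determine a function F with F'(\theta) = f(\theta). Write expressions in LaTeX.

An antiderivative is F(\theta) = - 5 \sin{\left(\frac{4 \theta^{2}}{3} \right)}.

The substitution u = \frac{4 \theta^{2}}{3} works: f is exactly (dF/du)*(du/d\theta) for that inner function.
Check: d/d\theta[- 5 \sin{\left(\frac{4 \theta^{2}}{3} \right)}] = - \frac{40 \theta \cos{\left(\frac{4 \theta^{2}}{3} \right)}}{3} = f(\theta).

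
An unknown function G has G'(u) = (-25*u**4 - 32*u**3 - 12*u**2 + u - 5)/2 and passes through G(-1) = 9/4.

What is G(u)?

Check a candidate G(u) by differentiating: d/du[G] must match the given G'(u).
A general antiderivative is -5*u**5/2 - 4*u**4 - 2*u**3 + u**2/4 - 5*u/2 + C.
The condition gives C = 9/4 - (13/4) = -1.
So G(u) = -(10*u**5 + 16*u**4 + 8*u**3 - u**2 + 10*u + 4)/4.
Check: d/du[-(10*u**5 + 16*u**4 + 8*u**3 - u**2 + 10*u + 4)/4] = -25*u**4/2 - 16*u**3 - 6*u**2 + u/2 - 5/2, which equals G'(u).

G(u) = -(10*u**5 + 16*u**4 + 8*u**3 - u**2 + 10*u + 4)/4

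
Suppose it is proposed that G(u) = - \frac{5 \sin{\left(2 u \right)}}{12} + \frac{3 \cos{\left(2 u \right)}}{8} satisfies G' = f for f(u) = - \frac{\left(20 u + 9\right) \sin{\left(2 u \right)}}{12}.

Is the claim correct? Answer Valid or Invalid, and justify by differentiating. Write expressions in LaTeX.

Invalid: d/du[G] - f = \frac{5 u \sin{\left(2 u \right)}}{3} - \frac{5 \cos{\left(2 u \right)}}{6}, which is not 0.

d/du[G] = - \frac{3 \sin{\left(2 u \right)}}{4} - \frac{5 \cos{\left(2 u \right)}}{6}
d/du[G] - f(u) = \frac{5 u \sin{\left(2 u \right)}}{3} - \frac{5 \cos{\left(2 u \right)}}{6} != 0.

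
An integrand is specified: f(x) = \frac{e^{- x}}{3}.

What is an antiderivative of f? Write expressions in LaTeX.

Differentiate the proposed F(x) back; it has to land on f(x) exactly.
Check: d/dx[- \frac{e^{- x}}{3}] = \frac{e^{- x}}{3} = f(x).

An antiderivative is F(x) = - \frac{e^{- x}}{3}.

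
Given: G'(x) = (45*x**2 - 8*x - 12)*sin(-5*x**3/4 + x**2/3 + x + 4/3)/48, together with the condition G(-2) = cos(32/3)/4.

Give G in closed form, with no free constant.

G(x) = cos(-5*x**3/4 + x**2/3 + x + 4/3)/4

G'(x) matches the chain-rule pattern g'(h)*h' with inner function h(x) = -5*x**3/4 + x**2/3 + x + 4/3; substituting u = h(x) collapses the integral.
A general antiderivative is cos(-5*x**3/4 + x**2/3 + x + 4/3)/4 + C.
The condition gives C = cos(32/3)/4 - (cos(32/3)/4) = 0.
So G(x) = cos(-5*x**3/4 + x**2/3 + x + 4/3)/4.
Check: d/dx[cos(-5*x**3/4 + x**2/3 + x + 4/3)/4] = 15*x**2*sin(-5*x**3/4 + x**2/3 + x + 4/3)/16 - x*sin(-5*x**3/4 + x**2/3 + x + 4/3)/6 - sin(-5*x**3/4 + x**2/3 + x + 4/3)/4, which equals G'(x).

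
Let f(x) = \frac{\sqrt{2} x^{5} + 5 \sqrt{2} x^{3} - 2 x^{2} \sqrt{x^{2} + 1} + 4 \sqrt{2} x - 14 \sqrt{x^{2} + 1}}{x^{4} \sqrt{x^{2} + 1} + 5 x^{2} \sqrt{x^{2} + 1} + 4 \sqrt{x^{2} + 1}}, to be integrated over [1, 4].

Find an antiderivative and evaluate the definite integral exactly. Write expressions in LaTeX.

Antiderivative: F(x) = \sqrt{2 x^{2} + 2} + \operatorname{atan}{\left(\frac{x}{2} \right)} - 4 \operatorname{atan}{\left(x \right)}; value = - 4 \operatorname{atan}{\left(4 \right)} - 2 - \operatorname{atan}{\left(\frac{1}{2} \right)} + \operatorname{atan}{\left(2 \right)} + \pi + \sqrt{34}

Any candidate F(x) must reproduce f(x) exactly when differentiated.
F(x) = \sqrt{2 x^{2} + 2} + \operatorname{atan}{\left(\frac{x}{2} \right)} - 4 \operatorname{atan}{\left(x \right)} is an antiderivative of f.
Check: d/dx[\sqrt{2 x^{2} + 2} + \operatorname{atan}{\left(\frac{x}{2} \right)} - 4 \operatorname{atan}{\left(x \right)}] = \frac{\sqrt{2} x^{5} + 5 \sqrt{2} x^{3} - 2 x^{2} \sqrt{x^{2} + 1} + 4 \sqrt{2} x - 14 \sqrt{x^{2} + 1}}{x^{4} \sqrt{x^{2} + 1} + 5 x^{2} \sqrt{x^{2} + 1} + 4 \sqrt{x^{2} + 1}} = f(x).
F(4) = - 4 \operatorname{atan}{\left(4 \right)} + \operatorname{atan}{\left(2 \right)} + \sqrt{34}; F(1) = - \pi + \operatorname{atan}{\left(\frac{1}{2} \right)} + 2.
Integral = F(4) - F(1) = - 4 \operatorname{atan}{\left(4 \right)} - 2 - \operatorname{atan}{\left(\frac{1}{2} \right)} + \operatorname{atan}{\left(2 \right)} + \pi + \sqrt{34}.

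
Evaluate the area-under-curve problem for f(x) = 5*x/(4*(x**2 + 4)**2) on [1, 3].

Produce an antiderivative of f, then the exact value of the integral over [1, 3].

The substitution u = 8*x**2 + 32 works: f is exactly (dF/du)*(du/dx) for that inner function.
F(x) = -5/(8*(x**2 + 4)) is an antiderivative of f.
Check: d/dx[-5/(8*(x**2 + 4))] = 5*x/(4*x**4 + 32*x**2 + 64), which equals f(x).
F(3) = -5/104; F(1) = -1/8.
Integral = F(3) - F(1) = 1/13.

Antiderivative: F(x) = -5/(8*(x**2 + 4)); value = 1/13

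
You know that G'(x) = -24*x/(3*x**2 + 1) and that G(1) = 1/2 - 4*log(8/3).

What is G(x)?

G(x) = 1/2 - 4*log(2*x**2 + 2/3)

The substitution u = 2*x**2 + 2/3 works: G'(x) is exactly (dG/du)*(du/dx) for that inner function.
A general antiderivative is -4*log(2*x**2 + 2/3) + C.
The condition gives C = 1/2 - 4*log(8/3) - (-4*log(8/3)) = 1/2.
So G(x) = 1/2 - 4*log(2*x**2 + 2/3).
Check: d/dx[1/2 - 4*log(2*x**2 + 2/3)] = -24*x/(3*x**2 + 1) = G'(x).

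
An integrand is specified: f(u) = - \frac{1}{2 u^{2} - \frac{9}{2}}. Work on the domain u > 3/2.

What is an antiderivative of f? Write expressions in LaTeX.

The denominator factors as \left(2 u - 3\right) \left(2 u + 3\right); partial fractions split f into directly integrable pieces: \frac{1}{3 \left(2 u + 3\right)} - \frac{1}{3 \left(2 u - 3\right)}.
Check: d/du[- \frac{\log{\left(u - \frac{3}{2} \right)}}{6} + \frac{\log{\left(u + \frac{3}{2} \right)}}{6}] = - \frac{2}{4 u^{2} - 9}, which equals f(u).

An antiderivative is F(u) = - \frac{\log{\left(u - \frac{3}{2} \right)}}{6} + \frac{\log{\left(u + \frac{3}{2} \right)}}{6}.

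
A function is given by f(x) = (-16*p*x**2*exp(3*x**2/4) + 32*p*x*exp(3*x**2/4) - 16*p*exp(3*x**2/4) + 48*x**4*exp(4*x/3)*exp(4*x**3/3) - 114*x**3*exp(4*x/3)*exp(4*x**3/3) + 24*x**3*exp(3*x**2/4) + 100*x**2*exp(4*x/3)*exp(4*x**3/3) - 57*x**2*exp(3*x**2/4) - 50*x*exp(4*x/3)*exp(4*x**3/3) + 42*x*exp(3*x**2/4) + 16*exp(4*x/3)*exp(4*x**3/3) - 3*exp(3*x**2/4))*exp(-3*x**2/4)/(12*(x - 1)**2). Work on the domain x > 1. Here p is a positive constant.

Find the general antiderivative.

F(x) = -4*p*x/3 + x**2 - 3*x/4 + exp(4*x**3/3 - 3*x**2/4 + 4*x/3) - 1/(2*(x - 1)) + C

Recover f(x) by differentiating a candidate F(x); any mismatch rules it out.
Check: d/dx[-4*p*x/3 + x**2 - 3*x/4 + exp(4*x**3/3 - 3*x**2/4 + 4*x/3) - 1/(2*(x - 1))] = (-16*p*x**2 + 32*p*x - 16*p + 48*x**4*exp(4*x/3)*exp(-3*x**2/4)*exp(4*x**3/3) - 114*x**3*exp(4*x/3)*exp(-3*x**2/4)*exp(4*x**3/3) + 24*x**3 + 100*x**2*exp(4*x/3)*exp(-3*x**2/4)*exp(4*x**3/3) - 57*x**2 - 50*x*exp(4*x/3)*exp(-3*x**2/4)*exp(4*x**3/3) + 42*x + 16*exp(4*x/3)*exp(-3*x**2/4)*exp(4*x**3/3) - 3)/(12*x**2 - 24*x + 12), which equals f(x).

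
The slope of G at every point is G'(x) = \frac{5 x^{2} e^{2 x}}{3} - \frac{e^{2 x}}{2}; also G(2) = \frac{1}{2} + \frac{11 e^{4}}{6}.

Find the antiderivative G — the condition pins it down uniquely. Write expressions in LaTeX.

G(x) = \frac{5 x^{2} e^{2 x} - 5 x e^{2 x} + e^{2 x} + 3}{6}

G'(x) has the shape u'v + uv' for u = \frac{5 x^{2}}{6} - \frac{5 x}{6} + \frac{1}{6} and v = e^{2 x} — it is the derivative of the product u*v.
A general antiderivative is \frac{\left(5 x^{2} - 5 x + 1\right) e^{2 x}}{6} + C.
The condition gives C = \frac{1}{2} + \frac{11 e^{4}}{6} - (\frac{11 e^{4}}{6}) = \frac{1}{2}.
So G(x) = \frac{5 x^{2} e^{2 x} - 5 x e^{2 x} + e^{2 x} + 3}{6}.
Check: d/dx[\frac{5 x^{2} e^{2 x} - 5 x e^{2 x} + e^{2 x} + 3}{6}] = \frac{5 x^{2} e^{2 x}}{3} - \frac{e^{2 x}}{2} = G'(x).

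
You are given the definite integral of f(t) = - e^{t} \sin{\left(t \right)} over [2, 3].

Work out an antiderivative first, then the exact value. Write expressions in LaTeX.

Antiderivative: F(t) = \frac{\left(- \sin{\left(t \right)} + \cos{\left(t \right)}\right) e^{t}}{2}; value = \frac{e^{3} \cos{\left(3 \right)}}{2} - \frac{e^{3} \sin{\left(3 \right)}}{2} - \frac{e^{2} \cos{\left(2 \right)}}{2} + \frac{e^{2} \sin{\left(2 \right)}}{2}

For F(t) to be correct the identity F'(t) - f(t) = 0 must hold.
F(t) = \frac{\left(- \sin{\left(t \right)} + \cos{\left(t \right)}\right) e^{t}}{2} is an antiderivative of f.
Check: d/dt[\frac{\left(- \sin{\left(t \right)} + \cos{\left(t \right)}\right) e^{t}}{2}] = - e^{t} \sin{\left(t \right)} = f(t).
F(3) = \frac{e^{3} \cos{\left(3 \right)}}{2} - \frac{e^{3} \sin{\left(3 \right)}}{2}; F(2) = - \frac{e^{2} \sin{\left(2 \right)}}{2} + \frac{e^{2} \cos{\left(2 \right)}}{2}.
Integral = F(3) - F(2) = \frac{e^{3} \cos{\left(3 \right)}}{2} - \frac{e^{3} \sin{\left(3 \right)}}{2} - \frac{e^{2} \cos{\left(2 \right)}}{2} + \frac{e^{2} \sin{\left(2 \right)}}{2}.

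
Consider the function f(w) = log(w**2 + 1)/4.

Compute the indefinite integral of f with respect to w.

F(w) = (w*log(w**2 + 1) - 2*w + 2*atan(w))/4 + C

Whatever form F(w) takes, F'(w) = f(w) is non-negotiable.
Check: d/dw[(w*log(w**2 + 1) - 2*w + 2*atan(w))/4] = log(w**2 + 1)/4 = f(w).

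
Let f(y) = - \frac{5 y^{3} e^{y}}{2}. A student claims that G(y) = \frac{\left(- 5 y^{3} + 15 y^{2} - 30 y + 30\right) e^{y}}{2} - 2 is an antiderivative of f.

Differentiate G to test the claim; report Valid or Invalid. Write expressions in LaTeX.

d/dy[G] = - \frac{5 y^{3} e^{y}}{2}
This equals f(y) exactly, so the claim holds.

Valid: G'(y) = f(y).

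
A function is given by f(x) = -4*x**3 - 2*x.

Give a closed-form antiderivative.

The substitution u = x**2 + 1/2 works: f is exactly (dF/du)*(du/dx) for that inner function.
Check: d/dx[-(2*x**2 + 1)**2/4] = -4*x**3 - 2*x = f(x).

An antiderivative is F(x) = -(2*x**2 + 1)**2/4.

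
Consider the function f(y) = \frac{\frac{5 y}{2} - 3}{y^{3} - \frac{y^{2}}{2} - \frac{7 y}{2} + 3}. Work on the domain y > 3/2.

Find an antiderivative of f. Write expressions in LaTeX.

An antiderivative is F(y) = \frac{3 \log{\left(y - \frac{3}{2} \right)}}{7} + \frac{\log{\left(y - 1 \right)}}{3} - \frac{16 \log{\left(y + 2 \right)}}{21}.

Factor the denominator (\left(y - 1\right) \left(y + 2\right) \left(2 y - 3\right)) and decompose: f = \frac{6}{7 \left(2 y - 3\right)} - \frac{16}{21 \left(y + 2\right)} + \frac{1}{3 \left(y - 1\right)}; each piece integrates to a log, atan, or power term.
Check: d/dy[\frac{3 \log{\left(y - \frac{3}{2} \right)}}{7} + \frac{\log{\left(y - 1 \right)}}{3} - \frac{16 \log{\left(y + 2 \right)}}{21}] = \frac{5 y - 6}{2 y^{3} - y^{2} - 7 y + 6}, which equals f(y).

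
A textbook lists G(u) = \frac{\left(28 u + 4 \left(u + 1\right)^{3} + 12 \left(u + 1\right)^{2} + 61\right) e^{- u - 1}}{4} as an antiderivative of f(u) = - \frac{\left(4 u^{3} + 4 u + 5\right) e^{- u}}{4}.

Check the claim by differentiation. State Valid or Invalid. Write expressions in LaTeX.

d/du[G] = \frac{\left(- 4 u^{3} - 12 u^{2} - 16 u - 13\right) e^{- u}}{4 e}
d/du[G] - f(u) = \frac{\left(- 4 u^{3} + 4 e u^{3} - 12 u^{2} - 16 u + 4 e u - 13 + 5 e\right) e^{- u}}{4 e} != 0.

Invalid: d/du[G] - f = \frac{\left(- 4 u^{3} + 4 e u^{3} - 12 u^{2} - 16 u + 4 e u - 13 + 5 e\right) e^{- u}}{4 e}, which is not 0.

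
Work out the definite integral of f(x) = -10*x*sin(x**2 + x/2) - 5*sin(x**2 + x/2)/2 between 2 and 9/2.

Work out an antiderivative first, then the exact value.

Antiderivative: F(x) = 5*cos(x**2 + x/2); value = 5*cos(45/2) - 5*cos(5)

f matches the chain-rule pattern g'(h)*h' with inner function h(x) = x**2 + x/2; substituting u = h(x) collapses the integral.
F(x) = 5*cos(x**2 + x/2) is an antiderivative of f.
Check: d/dx[5*cos(x**2 + x/2)] = -10*x*sin(x**2 + x/2) - 5*sin(x**2 + x/2)/2 = f(x).
F(9/2) = 5*cos(45/2); F(2) = 5*cos(5).
Integral = F(9/2) - F(2) = 5*cos(45/2) - 5*cos(5).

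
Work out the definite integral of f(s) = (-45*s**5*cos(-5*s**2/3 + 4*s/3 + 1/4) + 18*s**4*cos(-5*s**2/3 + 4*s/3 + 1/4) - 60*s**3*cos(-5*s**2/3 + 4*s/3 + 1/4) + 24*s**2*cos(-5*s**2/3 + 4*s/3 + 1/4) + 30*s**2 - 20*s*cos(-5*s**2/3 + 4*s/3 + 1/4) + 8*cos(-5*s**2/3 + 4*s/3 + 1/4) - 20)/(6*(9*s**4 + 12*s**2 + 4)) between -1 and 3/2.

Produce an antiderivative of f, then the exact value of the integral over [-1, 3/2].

Recover f(s) by differentiating a candidate F(s); any mismatch rules it out.
F(s) = -5*s/(9*s**2 + 6) + sin(-5*s**2/3 + 4*s/3 + 1/4)/4 is an antiderivative of f.
Check: d/ds[-5*s/(9*s**2 + 6) + sin(-5*s**2/3 + 4*s/3 + 1/4)/4] = (-45*s**5*cos(-5*s**2/3 + 4*s/3 + 1/4) + 18*s**4*cos(-5*s**2/3 + 4*s/3 + 1/4) - 60*s**3*cos(-5*s**2/3 + 4*s/3 + 1/4) + 24*s**2*cos(-5*s**2/3 + 4*s/3 + 1/4) + 30*s**2 - 20*s*cos(-5*s**2/3 + 4*s/3 + 1/4) + 8*cos(-5*s**2/3 + 4*s/3 + 1/4) - 20)/(54*s**4 + 72*s**2 + 24), which equals f(s).
F(3/2) = -2/7 - sin(3/2)/4; F(-1) = 1/3 - sin(11/4)/4.
Integral = F(3/2) - F(-1) = -13/21 - sin(3/2)/4 + sin(11/4)/4.

Antiderivative: F(s) = -5*s/(9*s**2 + 6) + sin(-5*s**2/3 + 4*s/3 + 1/4)/4; value = -13/21 - sin(3/2)/4 + sin(11/4)/4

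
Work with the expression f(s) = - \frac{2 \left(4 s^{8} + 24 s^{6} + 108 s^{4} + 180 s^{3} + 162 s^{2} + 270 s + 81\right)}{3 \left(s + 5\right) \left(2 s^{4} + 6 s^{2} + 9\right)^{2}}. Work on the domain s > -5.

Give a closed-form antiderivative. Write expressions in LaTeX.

Whatever form F(s) takes, F'(s) = f(s) is non-negotiable.
Check: d/ds[\frac{- 2 \left(2 s^{4} + 6 s^{2} + 9\right) \log{\left(s + 5 \right)} + 9}{3 \left(2 s^{4} + 6 s^{2} + 9\right)}] = \frac{- 8 s^{8} - 48 s^{6} - 216 s^{4} - 360 s^{3} - 324 s^{2} - 540 s - 162}{12 s^{9} + 60 s^{8} + 72 s^{7} + 360 s^{6} + 216 s^{5} + 1080 s^{4} + 324 s^{3} + 1620 s^{2} + 243 s + 1215}, which equals f(s).

An antiderivative is F(s) = \frac{- 2 \left(2 s^{4} + 6 s^{2} + 9\right) \log{\left(s + 5 \right)} + 9}{3 \left(2 s^{4} + 6 s^{2} + 9\right)}.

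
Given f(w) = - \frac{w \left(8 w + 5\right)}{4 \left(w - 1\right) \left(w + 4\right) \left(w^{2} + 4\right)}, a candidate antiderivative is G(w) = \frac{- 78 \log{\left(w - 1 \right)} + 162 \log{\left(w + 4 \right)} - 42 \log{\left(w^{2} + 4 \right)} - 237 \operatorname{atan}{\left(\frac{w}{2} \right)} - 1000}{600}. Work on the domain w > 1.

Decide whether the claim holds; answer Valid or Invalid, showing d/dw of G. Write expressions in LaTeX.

d/dw[G] = \frac{- 8 w^{2} - 5 w}{4 w^{4} + 12 w^{3} + 48 w - 64}
This equals f(w) exactly, so the claim holds.

Valid - the claim checks out under differentiation.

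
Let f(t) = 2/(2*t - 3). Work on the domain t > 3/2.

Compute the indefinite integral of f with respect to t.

For F(t) to be correct the identity F'(t) - f(t) = 0 must hold.
Check: d/dt[log(2*t - 3)] = 2/(2*t - 3) = f(t).

F(t) = log(2*t - 3) + C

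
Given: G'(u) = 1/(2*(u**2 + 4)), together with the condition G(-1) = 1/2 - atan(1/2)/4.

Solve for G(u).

A candidate passes only if d/du[G] lands on the given G'(u) exactly.
A general antiderivative is atan(u/2)/4 + C.
The condition gives C = 1/2 - atan(1/2)/4 - (-atan(1/2)/4) = 1/2.
So G(u) = atan(u/2)/4 + 1/2.
Check: d/du[atan(u/2)/4 + 1/2] = 1/(2*u**2 + 8), which equals G'(u).

G(u) = atan(u/2)/4 + 1/2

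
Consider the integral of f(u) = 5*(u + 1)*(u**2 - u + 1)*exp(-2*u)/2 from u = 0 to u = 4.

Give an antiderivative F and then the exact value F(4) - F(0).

f has the shape v'r + vr' for v = -5*u**3/4 - 15*u**2/8 - 15*u/8 - 35/16 and r = exp(-2*u) — it is the derivative of the product v*r.
F(u) = 5*(-4*u**3 - 6*u**2 - 6*u - 7)*exp(-2*u)/16 is an antiderivative of f.
Check: d/du[5*(-4*u**3 - 6*u**2 - 6*u - 7)*exp(-2*u)/16] = (5*u**3 + 5)*exp(-2*u)/2, which equals f(u).
F(4) = -1915*exp(-8)/16; F(0) = -35/16.
Integral = F(4) - F(0) = 35/16 - 1915*exp(-8)/16.

Antiderivative: F(u) = 5*(-4*u**3 - 6*u**2 - 6*u - 7)*exp(-2*u)/16; value = 35/16 - 1915*exp(-8)/16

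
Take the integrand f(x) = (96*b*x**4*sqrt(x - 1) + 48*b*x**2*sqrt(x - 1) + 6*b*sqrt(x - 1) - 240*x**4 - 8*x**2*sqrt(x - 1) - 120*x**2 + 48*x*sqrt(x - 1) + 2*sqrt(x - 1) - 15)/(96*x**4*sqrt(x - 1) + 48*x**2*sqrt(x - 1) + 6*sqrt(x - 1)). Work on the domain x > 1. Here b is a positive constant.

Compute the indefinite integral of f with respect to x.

F(x) = (3*b*x*(4*x**2 + 1) + x - 15*sqrt(x - 1)*(4*x**2 + 1) - 3)/(3*(4*x**2 + 1)) + C

Since d/dx undoes antidifferentiation here, F'(x) = f(x) is required of F(x).
Check: d/dx[(3*b*x*(4*x**2 + 1) + x - 15*sqrt(x - 1)*(4*x**2 + 1) - 3)/(3*(4*x**2 + 1))] = (96*b*x**4*sqrt(x - 1) + 48*b*x**2*sqrt(x - 1) + 6*b*sqrt(x - 1) - 240*x**4 - 8*x**2*sqrt(x - 1) - 120*x**2 + 48*x*sqrt(x - 1) + 2*sqrt(x - 1) - 15)/(96*x**4*sqrt(x - 1) + 48*x**2*sqrt(x - 1) + 6*sqrt(x - 1)) = f(x).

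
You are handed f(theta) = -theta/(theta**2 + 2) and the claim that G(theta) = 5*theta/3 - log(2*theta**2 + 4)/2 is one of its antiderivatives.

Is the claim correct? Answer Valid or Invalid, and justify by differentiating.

Invalid: d/dtheta[G] - f = 5/3, which is not 0.

d/dtheta[G] = (5*theta**2 - 3*theta + 10)/(3*theta**2 + 6)
d/dtheta[G] - f(theta) = 5/3 != 0.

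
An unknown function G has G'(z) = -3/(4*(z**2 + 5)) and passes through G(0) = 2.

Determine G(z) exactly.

Whatever form G(z) takes, its d/dz must return the stated G'(z).
A general antiderivative is -3*sqrt(5)*atan(sqrt(5)*z/5)/20 + C.
The condition gives C = 2 - (0) = 2.
So G(z) = -3*sqrt(5)*atan(sqrt(5)*z/5)/20 + 2.
Check: d/dz[-3*sqrt(5)*atan(sqrt(5)*z/5)/20 + 2] = -3/(4*z**2 + 20), which equals G'(z).

G(z) = -3*sqrt(5)*atan(sqrt(5)*z/5)/20 + 2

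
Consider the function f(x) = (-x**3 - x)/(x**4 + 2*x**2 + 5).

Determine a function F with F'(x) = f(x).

f matches the chain-rule pattern g'(h)*h' with inner function h(x) = x**4 + 2*x**2 + 5; substituting u = h(x) collapses the integral.
Check: d/dx[-log(x**4 + 2*x**2 + 5)/4] = (-x**3 - x)/(x**4 + 2*x**2 + 5) = f(x).

An antiderivative is F(x) = -log(x**4 + 2*x**2 + 5)/4.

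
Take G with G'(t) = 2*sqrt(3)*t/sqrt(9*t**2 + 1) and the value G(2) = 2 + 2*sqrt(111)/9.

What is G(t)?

G'(t) matches the chain-rule pattern g'(h)*h' with inner function h(t) = 3*t**2 + 1/3; substituting u = h(t) collapses the integral.
A general antiderivative is 2*sqrt(3*t**2 + 1/3)/3 + C.
The condition gives C = 2 + 2*sqrt(111)/9 - (2*sqrt(111)/9) = 2.
So G(t) = 2*(sqrt(3)*sqrt(9*t**2 + 1) + 9)/9.
Check: d/dt[2*(sqrt(3)*sqrt(9*t**2 + 1) + 9)/9] = 2*sqrt(3)*t/sqrt(9*t**2 + 1) = G'(t).

G(t) = 2*(sqrt(3)*sqrt(9*t**2 + 1) + 9)/9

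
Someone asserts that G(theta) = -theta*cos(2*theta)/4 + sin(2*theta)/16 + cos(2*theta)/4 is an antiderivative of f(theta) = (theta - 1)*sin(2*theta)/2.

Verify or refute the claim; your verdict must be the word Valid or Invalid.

d/dtheta[G] = theta*sin(2*theta)/2 - sin(2*theta)/2 - cos(2*theta)/8
d/dtheta[G] - f(theta) = -cos(2*theta)/8 != 0.

Invalid: d/dtheta[G] - f = -cos(2*theta)/8, which is not 0.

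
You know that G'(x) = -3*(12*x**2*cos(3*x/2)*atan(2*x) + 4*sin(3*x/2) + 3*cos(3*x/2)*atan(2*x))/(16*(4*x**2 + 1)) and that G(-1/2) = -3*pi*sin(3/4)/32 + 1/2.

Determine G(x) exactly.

G(x) = (-3*sin(3*x/2)*atan(2*x) + 4)/8

G'(x) has the shape u'v + uv' for u = -3*atan(2*x)/8 and v = sin(3*x/2) — it is the derivative of the product u*v.
A general antiderivative is -3*sin(3*x/2)*atan(2*x)/8 + C.
The condition gives C = -3*pi*sin(3/4)/32 + 1/2 - (-3*pi*sin(3/4)/32) = 1/2.
So G(x) = (-3*sin(3*x/2)*atan(2*x) + 4)/8.
Check: d/dx[(-3*sin(3*x/2)*atan(2*x) + 4)/8] = (-36*x**2*cos(3*x/2)*atan(2*x) - 12*sin(3*x/2) - 9*cos(3*x/2)*atan(2*x))/(64*x**2 + 16), which equals G'(x).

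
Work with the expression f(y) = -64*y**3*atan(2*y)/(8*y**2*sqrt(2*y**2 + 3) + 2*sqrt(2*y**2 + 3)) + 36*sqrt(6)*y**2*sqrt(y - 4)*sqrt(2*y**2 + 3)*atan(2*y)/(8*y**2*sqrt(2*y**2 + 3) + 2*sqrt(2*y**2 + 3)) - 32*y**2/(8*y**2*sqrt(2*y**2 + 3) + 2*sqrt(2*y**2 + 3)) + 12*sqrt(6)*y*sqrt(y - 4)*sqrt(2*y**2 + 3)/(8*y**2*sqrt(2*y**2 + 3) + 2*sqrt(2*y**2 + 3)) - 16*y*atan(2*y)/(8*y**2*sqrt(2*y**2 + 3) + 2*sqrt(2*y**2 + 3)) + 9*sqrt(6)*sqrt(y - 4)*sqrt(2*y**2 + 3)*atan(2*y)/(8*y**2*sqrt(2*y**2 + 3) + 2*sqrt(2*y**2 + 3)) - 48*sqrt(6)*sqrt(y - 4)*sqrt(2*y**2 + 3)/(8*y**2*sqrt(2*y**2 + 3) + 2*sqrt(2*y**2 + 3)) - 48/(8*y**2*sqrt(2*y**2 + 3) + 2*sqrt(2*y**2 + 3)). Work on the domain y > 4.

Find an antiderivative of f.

f has the shape u'v + uv' for u = 4*(3*y/2 - 6)**(3/2) - 4*sqrt(2*y**2 + 3) and v = atan(2*y) — it is the derivative of the product u*v.
Check: d/dy[(3*sqrt(6)*(y - 4)**(3/2) - 4*sqrt(2*y**2 + 3))*atan(2*y)] = (-64*y**3*atan(2*y) + 36*sqrt(6)*y**2*sqrt(y - 4)*sqrt(2*y**2 + 3)*atan(2*y) - 32*y**2 + 12*sqrt(6)*y*sqrt(y - 4)*sqrt(2*y**2 + 3) - 16*y*atan(2*y) + 9*sqrt(6)*sqrt(y - 4)*sqrt(2*y**2 + 3)*atan(2*y) - 48*sqrt(6)*sqrt(y - 4)*sqrt(2*y**2 + 3) - 48)/(8*y**2*sqrt(2*y**2 + 3) + 2*sqrt(2*y**2 + 3)), which equals f(y).

An antiderivative is F(y) = (3*sqrt(6)*(y - 4)**(3/2) - 4*sqrt(2*y**2 + 3))*atan(2*y).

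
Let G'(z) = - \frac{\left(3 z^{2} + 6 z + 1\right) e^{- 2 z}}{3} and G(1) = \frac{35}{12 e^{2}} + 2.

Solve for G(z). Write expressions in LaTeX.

Recognize the product-rule pattern: G'(z) = u'v + uv' with u = \frac{z^{2}}{2} + \frac{3 z}{2} + \frac{11}{12}, v = e^{- 2 z}, so integration by parts undoes it.
A general antiderivative is \frac{\left(6 z^{2} + 18 z + 11\right) e^{- 2 z}}{12} + C.
The condition gives C = \frac{35}{12 e^{2}} + 2 - (\frac{35}{12 e^{2}}) = 2.
So G(z) = \frac{\left(6 z^{2} + 18 z + 24 e^{2 z} + 11\right) e^{- 2 z}}{12}.
Check: d/dz[\frac{\left(6 z^{2} + 18 z + 24 e^{2 z} + 11\right) e^{- 2 z}}{12}] = \frac{\left(- 3 z^{2} - 6 z - 1\right) e^{- 2 z}}{3}, which equals G'(z).

G(z) = \frac{\left(6 z^{2} + 18 z + 24 e^{2 z} + 11\right) e^{- 2 z}}{12}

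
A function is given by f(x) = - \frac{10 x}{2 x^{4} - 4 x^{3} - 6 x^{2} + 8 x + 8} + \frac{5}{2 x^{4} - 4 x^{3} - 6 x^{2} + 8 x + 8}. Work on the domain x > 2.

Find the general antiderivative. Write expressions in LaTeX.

f has the shape u'v + uv' for u = \frac{5}{x - 2} and v = \frac{1}{2 x + 2} — it is the derivative of the product u*v.
Check: d/dx[\frac{5}{\left(x - 2\right) \left(2 x + 2\right)}] = \frac{5 - 10 x}{2 x^{4} - 4 x^{3} - 6 x^{2} + 8 x + 8}, which equals f(x).

F(x) = \frac{5}{\left(x - 2\right) \left(2 x + 2\right)} + C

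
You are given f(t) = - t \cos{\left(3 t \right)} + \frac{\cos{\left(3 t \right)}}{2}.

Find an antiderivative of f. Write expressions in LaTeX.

An antiderivative is F(t) = - \frac{t \sin{\left(3 t \right)}}{3} + \frac{\sin{\left(3 t \right)}}{6} - \frac{\cos{\left(3 t \right)}}{9}.

The integrand splits into summands that can be handled one at a time.
Check: d/dt[- \frac{t \sin{\left(3 t \right)}}{3} + \frac{\sin{\left(3 t \right)}}{6} - \frac{\cos{\left(3 t \right)}}{9}] = - t \cos{\left(3 t \right)} + \frac{\cos{\left(3 t \right)}}{2} = f(t).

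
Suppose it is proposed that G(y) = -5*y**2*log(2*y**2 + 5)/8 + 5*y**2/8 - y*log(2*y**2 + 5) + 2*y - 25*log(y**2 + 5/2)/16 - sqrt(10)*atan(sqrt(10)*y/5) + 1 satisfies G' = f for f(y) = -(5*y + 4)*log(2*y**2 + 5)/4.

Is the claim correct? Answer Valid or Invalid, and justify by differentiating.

Valid: G'(y) = f(y).

d/dy[G] = -5*y*log(2*y**2 + 5)/4 - log(2*y**2 + 5)
This equals f(y) exactly, so the claim holds.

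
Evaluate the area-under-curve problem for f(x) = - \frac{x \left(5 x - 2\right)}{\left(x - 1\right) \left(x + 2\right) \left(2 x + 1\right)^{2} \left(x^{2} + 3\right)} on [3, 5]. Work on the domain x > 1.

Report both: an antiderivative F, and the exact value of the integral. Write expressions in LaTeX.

Factor the denominator (\left(x - 1\right) \left(x + 2\right) \left(2 x + 1\right)^{2} \left(x^{2} + 3\right)) and decompose: f = \frac{551 x + 459}{4732 \left(x^{2} + 3\right)} - \frac{656}{1521 \left(2 x + 1\right)} + \frac{4}{13 \left(2 x + 1\right)^{2}} + \frac{8}{63 \left(x + 2\right)} - \frac{1}{36 \left(x - 1\right)}; each piece integrates to a log, atan, or power term.
F(x) = \frac{- 4732 x \log{\left(x - 1 \right)} - 36736 x \log{\left(x + \frac{1}{2} \right)} + 21632 x \log{\left(x + 2 \right)} + 9918 x \log{\left(x^{2} + 3 \right)} + 5508 \sqrt{3} x \operatorname{atan}{\left(\frac{\sqrt{3} x}{3} \right)} - 2366 \log{\left(x - 1 \right)} - 18368 \log{\left(x + \frac{1}{2} \right)} + 10816 \log{\left(x + 2 \right)} + 4959 \log{\left(x^{2} + 3 \right)} + 2754 \sqrt{3} \operatorname{atan}{\left(\frac{\sqrt{3} x}{3} \right)} - 13104}{85176 \left(2 x + 1\right)} is an antiderivative of f.
Check: d/dx[\frac{- 4732 x \log{\left(x - 1 \right)} - 36736 x \log{\left(x + \frac{1}{2} \right)} + 21632 x \log{\left(x + 2 \right)} + 9918 x \log{\left(x^{2} + 3 \right)} + 5508 \sqrt{3} x \operatorname{atan}{\left(\frac{\sqrt{3} x}{3} \right)} - 2366 \log{\left(x - 1 \right)} - 18368 \log{\left(x + \frac{1}{2} \right)} + 10816 \log{\left(x + 2 \right)} + 4959 \log{\left(x^{2} + 3 \right)} + 2754 \sqrt{3} \operatorname{atan}{\left(\frac{\sqrt{3} x}{3} \right)} - 13104}{85176 \left(2 x + 1\right)}] = \frac{- 5 x^{2} + 2 x}{4 x^{6} + 8 x^{5} + 9 x^{4} + 17 x^{3} - 11 x^{2} - 21 x - 6}, which equals f(x).
F(5) = - \frac{328 \log{\left(\frac{11}{2} \right)}}{1521} - \frac{\log{\left(4 \right)}}{36} - \frac{2}{143} + \frac{153 \sqrt{3} \operatorname{atan}{\left(\frac{5 \sqrt{3}}{3} \right)}}{4732} + \frac{551 \log{\left(28 \right)}}{9464} + \frac{8 \log{\left(7 \right)}}{63}; F(3) = - \frac{328 \log{\left(\frac{7}{2} \right)}}{1521} - \frac{2}{91} - \frac{\log{\left(2 \right)}}{36} + \frac{51 \sqrt{3} \pi}{4732} + \frac{551 \log{\left(12 \right)}}{9464} + \frac{8 \log{\left(5 \right)}}{63}.
Integral = F(5) - F(3) = - \frac{328 \log{\left(\frac{11}{2} \right)}}{1521} - \frac{8 \log{\left(5 \right)}}{63} - \frac{551 \log{\left(12 \right)}}{9464} - \frac{51 \sqrt{3} \pi}{4732} - \frac{\log{\left(4 \right)}}{36} + \frac{8}{1001} + \frac{\log{\left(2 \right)}}{36} + \frac{153 \sqrt{3} \operatorname{atan}{\left(\frac{5 \sqrt{3}}{3} \right)}}{4732} + \frac{551 \log{\left(28 \right)}}{9464} + \frac{8 \log{\left(7 \right)}}{63} + \frac{328 \log{\left(\frac{7}{2} \right)}}{1521}.

Antiderivative: F(x) = \frac{- 4732 x \log{\left(x - 1 \right)} - 36736 x \log{\left(x + \frac{1}{2} \right)} + 21632 x \log{\left(x + 2 \right)} + 9918 x \log{\left(x^{2} + 3 \right)} + 5508 \sqrt{3} x \operatorname{atan}{\left(\frac{\sqrt{3} x}{3} \right)} - 2366 \log{\left(x - 1 \right)} - 18368 \log{\left(x + \frac{1}{2} \right)} + 10816 \log{\left(x + 2 \right)} + 4959 \log{\left(x^{2} + 3 \right)} + 2754 \sqrt{3} \operatorname{atan}{\left(\frac{\sqrt{3} x}{3} \right)} - 13104}{85176 \left(2 x + 1\right)}; value = - \frac{328 \log{\left(\frac{11}{2} \right)}}{1521} - \frac{8 \log{\left(5 \right)}}{63} - \frac{551 \log{\left(12 \right)}}{9464} - \frac{51 \sqrt{3} \pi}{4732} - \frac{\log{\left(4 \right)}}{36} + \frac{8}{1001} + \frac{\log{\left(2 \right)}}{36} + \frac{153 \sqrt{3} \operatorname{atan}{\left(\frac{5 \sqrt{3}}{3} \right)}}{4732} + \frac{551 \log{\left(28 \right)}}{9464} + \frac{8 \log{\left(7 \right)}}{63} + \frac{328 \log{\left(\frac{7}{2} \right)}}{1521}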